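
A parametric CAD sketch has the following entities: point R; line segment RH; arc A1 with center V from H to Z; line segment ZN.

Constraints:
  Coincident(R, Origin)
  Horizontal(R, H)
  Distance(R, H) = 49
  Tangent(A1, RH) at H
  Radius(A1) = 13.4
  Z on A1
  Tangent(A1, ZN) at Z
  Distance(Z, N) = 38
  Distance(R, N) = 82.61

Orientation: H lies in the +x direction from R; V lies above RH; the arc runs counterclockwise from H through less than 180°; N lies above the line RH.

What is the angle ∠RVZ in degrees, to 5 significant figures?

159.63°

Checks: |VZ| = 13.40 ✓; ∠(VZ, ZN) = 90.00° ✓; |ZN| = 38.00 ✓; |RN| = 82.61 ✓.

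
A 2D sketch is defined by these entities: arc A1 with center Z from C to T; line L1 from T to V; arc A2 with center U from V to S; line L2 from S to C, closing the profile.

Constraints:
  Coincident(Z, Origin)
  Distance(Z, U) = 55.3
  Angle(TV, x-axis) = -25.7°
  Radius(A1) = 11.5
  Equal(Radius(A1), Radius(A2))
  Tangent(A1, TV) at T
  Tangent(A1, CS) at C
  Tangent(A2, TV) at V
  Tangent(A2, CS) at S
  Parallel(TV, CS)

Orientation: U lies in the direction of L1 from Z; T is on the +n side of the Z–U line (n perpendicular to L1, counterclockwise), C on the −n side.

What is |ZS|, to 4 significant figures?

56.48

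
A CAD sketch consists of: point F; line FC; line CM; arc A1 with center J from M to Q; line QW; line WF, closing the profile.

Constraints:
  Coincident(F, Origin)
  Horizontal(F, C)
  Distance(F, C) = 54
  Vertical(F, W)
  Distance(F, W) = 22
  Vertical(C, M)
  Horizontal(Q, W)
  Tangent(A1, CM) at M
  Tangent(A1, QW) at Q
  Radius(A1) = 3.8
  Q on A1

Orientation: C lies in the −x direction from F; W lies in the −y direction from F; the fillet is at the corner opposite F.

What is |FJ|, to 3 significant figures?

53.4

F is at the origin; FC is horizontal with |FC| = 54.0 and C on the −x side, so C = (-54.0, 0.00). F and W share the same x with |FW| = 22.0 and W on the −y side, so W = (0.00, -22.0). The virtual corner opposite F is at (-54.0, -22.0). Tangency of A1 to CM means the radius JM is perpendicular to CM and A1 meets QW tangentially, so JQ is at right angles to QW, with radius 3.8, so the center J sits 3.8 in from both sides at J = (-50.2, -18.2). Then |FJ| = |J − F| = 53.4.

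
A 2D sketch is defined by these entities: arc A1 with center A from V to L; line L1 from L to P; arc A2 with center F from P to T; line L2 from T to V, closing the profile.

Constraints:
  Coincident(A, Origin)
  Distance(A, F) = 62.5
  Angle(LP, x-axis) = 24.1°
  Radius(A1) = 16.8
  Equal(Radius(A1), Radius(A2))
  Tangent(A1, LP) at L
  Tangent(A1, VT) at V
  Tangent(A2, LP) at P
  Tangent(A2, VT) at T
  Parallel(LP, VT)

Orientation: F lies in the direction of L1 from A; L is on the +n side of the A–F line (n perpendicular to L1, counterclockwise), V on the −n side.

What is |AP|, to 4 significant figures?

64.72

The slot axis is L1's direction at 24.1°, so u = (cos 24.1°, sin 24.1°) = (0.9128, 0.4083) and n = (−sin 24.1°, cos 24.1°) = (-0.4083, 0.9128). A is at the origin and F lies 62.5 along u from A, so F = 62.5·u = (57.05, 25.52). Tangency of A1 to both parallel lines with radius 16.8 puts L and V at A ± 16.8·n: L = (-6.860, 15.34), V = (6.860, -15.34). Equal radii place P and T the same way about F: P = F + 16.8·n = (50.19, 40.86), T = F − 16.8·n = (63.91, 10.19). Then |AP| = |P − A| = 64.72.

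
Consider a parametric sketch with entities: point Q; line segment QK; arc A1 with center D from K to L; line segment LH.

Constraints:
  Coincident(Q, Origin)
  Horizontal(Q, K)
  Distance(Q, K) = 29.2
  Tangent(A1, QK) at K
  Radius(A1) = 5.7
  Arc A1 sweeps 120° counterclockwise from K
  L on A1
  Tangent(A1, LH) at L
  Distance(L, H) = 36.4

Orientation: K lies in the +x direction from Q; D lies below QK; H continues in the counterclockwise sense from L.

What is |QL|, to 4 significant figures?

25.73

Q is at the origin; Q and K share the same y with |QK| = 29.2 and K on the +x side, so K = (29.20, 0.000). Since A1 is tangent to QK there, DK ⟂ QK, so D = K + (0, -5.7) = (29.20, -5.700). On A1, K sits at bearing 90° from D; a 120° counterclockwise sweep puts L at bearing 210°, so L = D + 5.7·(cos 210°, sin 210°) = (24.26, -8.550). Then |QL| = |L − Q| = 25.73.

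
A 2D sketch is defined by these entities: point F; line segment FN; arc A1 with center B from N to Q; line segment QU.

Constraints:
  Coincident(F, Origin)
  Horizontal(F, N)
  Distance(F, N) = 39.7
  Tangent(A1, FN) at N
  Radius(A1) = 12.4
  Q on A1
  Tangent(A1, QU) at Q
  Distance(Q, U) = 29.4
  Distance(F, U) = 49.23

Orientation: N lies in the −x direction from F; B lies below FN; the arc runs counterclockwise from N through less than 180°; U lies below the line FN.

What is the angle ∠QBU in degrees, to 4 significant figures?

67.13°

Checks: |BQ| = 12.40 ✓; ∠(BQ, QU) = 90.00° ✓; |QU| = 29.40 ✓; |FU| = 49.23 ✓.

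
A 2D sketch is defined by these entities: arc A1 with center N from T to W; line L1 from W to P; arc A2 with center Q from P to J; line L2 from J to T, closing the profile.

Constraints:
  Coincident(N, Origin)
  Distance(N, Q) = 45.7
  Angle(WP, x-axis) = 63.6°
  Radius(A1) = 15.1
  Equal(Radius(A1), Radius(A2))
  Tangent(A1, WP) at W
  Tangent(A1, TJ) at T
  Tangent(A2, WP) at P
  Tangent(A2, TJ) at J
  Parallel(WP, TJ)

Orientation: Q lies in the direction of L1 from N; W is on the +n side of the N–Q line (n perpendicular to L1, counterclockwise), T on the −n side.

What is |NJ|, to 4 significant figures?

48.13

Tangency of A1 to both parallel lines with radius 15.1 puts W and T at N ± 15.1·n: W = (-13.53, 6.714), T = (13.53, -6.714). Equal radii place P and J the same way about Q: P = Q + 15.1·n = (6.795, 47.65), J = Q − 15.1·n = (33.85, 34.22). Then |NJ| = |J − N| = 48.13.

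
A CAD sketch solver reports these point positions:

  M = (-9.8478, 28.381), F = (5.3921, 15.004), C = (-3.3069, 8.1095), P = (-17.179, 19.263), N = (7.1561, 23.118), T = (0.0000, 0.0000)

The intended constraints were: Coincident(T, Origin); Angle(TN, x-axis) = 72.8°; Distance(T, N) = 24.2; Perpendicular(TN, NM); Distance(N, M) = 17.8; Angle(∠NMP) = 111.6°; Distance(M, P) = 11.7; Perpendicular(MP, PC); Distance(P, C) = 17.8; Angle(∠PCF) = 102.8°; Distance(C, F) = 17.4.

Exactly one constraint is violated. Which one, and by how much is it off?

Distance(C, F) = 17.4 — off by 6.30.

T = (0.00, 0.00) ✓; TN at 72.80° ✓; |TN| = 24.20 ✓; ∠(TN, NM) = 90.00° ✓; |NM| = 17.80 ✓; ∠NMP = 111.6° ✓; |MP| = 11.70 ✓; ∠(MP, PC) = 90.00° ✓; |PC| = 17.80 ✓; ∠PCF = 102.8° ✓; |CF| = 11.10 ✗.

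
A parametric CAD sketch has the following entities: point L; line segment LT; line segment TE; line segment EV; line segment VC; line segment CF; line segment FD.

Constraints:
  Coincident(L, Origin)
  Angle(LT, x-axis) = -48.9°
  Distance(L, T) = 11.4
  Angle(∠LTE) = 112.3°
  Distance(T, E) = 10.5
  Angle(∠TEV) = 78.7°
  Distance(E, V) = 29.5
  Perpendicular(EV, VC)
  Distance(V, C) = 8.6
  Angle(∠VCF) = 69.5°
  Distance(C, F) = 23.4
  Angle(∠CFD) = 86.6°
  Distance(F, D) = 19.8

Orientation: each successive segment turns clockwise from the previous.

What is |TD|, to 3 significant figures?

31.1

∠VCF = 69.5° gives CF at -58.4° from the x-axis; with |CF| = 23.4, F = (-2.94, -13.0). ∠CFD = 86.6° gives FD at -152° from the x-axis; with |FD| = 19.8, D = (-20.4, -22.4). Then |TD| = |D − T| = 31.1.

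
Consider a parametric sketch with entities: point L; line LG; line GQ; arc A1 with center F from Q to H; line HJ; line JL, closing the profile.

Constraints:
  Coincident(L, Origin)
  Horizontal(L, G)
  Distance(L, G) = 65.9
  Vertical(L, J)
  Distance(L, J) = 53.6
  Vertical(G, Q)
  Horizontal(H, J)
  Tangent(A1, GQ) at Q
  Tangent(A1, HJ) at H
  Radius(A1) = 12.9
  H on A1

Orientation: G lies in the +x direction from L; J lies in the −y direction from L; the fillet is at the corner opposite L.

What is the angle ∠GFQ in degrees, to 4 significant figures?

72.41°

The virtual corner opposite L is at (65.90, -53.60). A1 meets GQ tangentially, so FQ is at right angles to GQ and the tangent condition forces FH to be normal to HJ, with radius 12.9, so the center F sits 12.9 in from both sides at F = (53.00, -40.70). That places the tangent points at Q = (65.90, -40.70) on GQ and H = (53.00, -53.60) on HJ. Then cos ∠GFQ = FG·FQ / (|FG||FQ|), giving 72.41°.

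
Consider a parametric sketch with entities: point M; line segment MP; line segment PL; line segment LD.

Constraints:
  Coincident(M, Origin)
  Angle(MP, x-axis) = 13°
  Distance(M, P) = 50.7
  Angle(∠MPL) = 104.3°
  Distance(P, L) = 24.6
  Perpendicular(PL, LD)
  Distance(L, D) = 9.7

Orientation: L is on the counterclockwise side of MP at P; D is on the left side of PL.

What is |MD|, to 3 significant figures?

54.2

M is at the origin; MP runs at 13.0° with length 50.7, so P = 50.7·(cos 13.0°, sin 13.0°) = (49.4, 11.4). ∠MPL = 104.3°, so PL runs at 13.0° + (180° − 104.3°) = 88.7° from the x-axis; with |PL| = 24.6, L = P + 24.6·(cos 88.7°, sin 88.7°) = (50.0, 36.0). The perpendicularity gives LD at right angles to PL; with |LD| = 9.7 on the left of PL, D = L + 9.7·(-1.00, 0.0227) = (40.3, 36.2). Then |MD| = |D − M| = 54.2.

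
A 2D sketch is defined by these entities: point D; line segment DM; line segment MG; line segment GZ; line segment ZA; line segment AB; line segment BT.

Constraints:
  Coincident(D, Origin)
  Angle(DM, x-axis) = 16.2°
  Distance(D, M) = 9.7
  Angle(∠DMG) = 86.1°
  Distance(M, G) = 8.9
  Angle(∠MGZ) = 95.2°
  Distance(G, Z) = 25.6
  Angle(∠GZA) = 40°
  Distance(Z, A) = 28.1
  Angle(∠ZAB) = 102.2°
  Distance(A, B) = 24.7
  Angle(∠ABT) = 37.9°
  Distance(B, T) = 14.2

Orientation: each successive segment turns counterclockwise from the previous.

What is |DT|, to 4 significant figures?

11.87

∠ZAB = 102.2° gives AB at 52.70° from the x-axis; with |AB| = 24.7, B = (21.93, 12.21). ∠ABT = 37.9° gives BT at -165.2° from the x-axis; with |BT| = 14.2, T = (8.203, 8.582). Then |DT| = |T − D| = 11.87.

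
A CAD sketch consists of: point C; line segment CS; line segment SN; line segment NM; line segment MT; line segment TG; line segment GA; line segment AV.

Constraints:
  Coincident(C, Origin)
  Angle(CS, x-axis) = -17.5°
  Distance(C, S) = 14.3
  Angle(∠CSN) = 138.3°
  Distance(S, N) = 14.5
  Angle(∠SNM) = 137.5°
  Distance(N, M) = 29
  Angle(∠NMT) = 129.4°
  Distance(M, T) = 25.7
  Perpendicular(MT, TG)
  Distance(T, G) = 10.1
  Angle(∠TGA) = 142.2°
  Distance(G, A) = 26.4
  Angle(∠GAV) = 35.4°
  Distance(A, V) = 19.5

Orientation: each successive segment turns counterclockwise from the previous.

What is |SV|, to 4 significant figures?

37.78

∠TGA = 142.2° gives GA at -114.9° from the x-axis; with |GA| = 26.4, A = (6.457, 22.54). ∠GAV = 35.4° gives AV at 29.70° from the x-axis; with |AV| = 19.5, V = (23.40, 32.20). Then |SV| = |V − S| = 37.78.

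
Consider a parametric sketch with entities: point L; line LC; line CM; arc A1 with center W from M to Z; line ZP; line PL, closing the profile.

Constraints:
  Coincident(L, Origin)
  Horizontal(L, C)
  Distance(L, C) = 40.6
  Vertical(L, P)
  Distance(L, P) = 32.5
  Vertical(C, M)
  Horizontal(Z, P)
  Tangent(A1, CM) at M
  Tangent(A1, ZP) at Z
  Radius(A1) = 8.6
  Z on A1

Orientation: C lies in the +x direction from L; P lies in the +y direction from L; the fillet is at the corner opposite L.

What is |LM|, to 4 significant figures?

47.11

L is at the origin; LC is horizontal with |LC| = 40.6 and C on the +x side, so C = (40.60, 0.000). L and P share the same x with |LP| = 32.5 and P on the +y side, so P = (0.000, 32.50). The virtual corner opposite L is at (40.60, 32.50). Tangency of A1 to CM means the radius WM is perpendicular to CM and the tangent condition forces WZ to be normal to ZP, with radius 8.6, so the center W sits 8.6 in from both sides at W = (32.00, 23.90). That places the tangent points at M = (40.60, 23.90) on CM and Z = (32.00, 32.50) on ZP. Then |LM| = |M − L| = 47.11.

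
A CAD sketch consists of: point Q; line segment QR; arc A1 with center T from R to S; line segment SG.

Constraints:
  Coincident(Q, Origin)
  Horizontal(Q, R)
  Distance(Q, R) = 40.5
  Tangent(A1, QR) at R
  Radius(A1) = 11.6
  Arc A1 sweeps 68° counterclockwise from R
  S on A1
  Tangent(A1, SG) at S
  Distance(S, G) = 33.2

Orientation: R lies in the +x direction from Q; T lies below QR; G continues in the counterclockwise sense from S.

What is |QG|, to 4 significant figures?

41.79

Q is at the origin; QR is horizontal with |QR| = 40.5 and R on the +x side, so R = (40.50, 0.000). Since A1 is tangent to QR there, TR ⟂ QR, so T = R + (0, -11.6) = (40.50, -11.60). On A1, R sits at bearing 90° from T; a 68° counterclockwise sweep puts S at bearing 158°, so S = T + 11.6·(cos 158°, sin 158°) = (29.74, -7.255). Since A1 is tangent to SG there, TS ⟂ SG, so SG runs along (−sin 158°, cos 158°); with |SG| = 33.2, G = (17.31, -38.04). Then |QG| = |G − Q| = 41.79.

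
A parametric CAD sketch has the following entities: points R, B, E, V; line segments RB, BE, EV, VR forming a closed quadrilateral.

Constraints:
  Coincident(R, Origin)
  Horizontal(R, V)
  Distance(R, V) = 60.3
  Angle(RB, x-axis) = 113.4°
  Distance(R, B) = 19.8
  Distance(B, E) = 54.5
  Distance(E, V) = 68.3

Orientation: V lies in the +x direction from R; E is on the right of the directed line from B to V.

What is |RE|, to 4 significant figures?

35.50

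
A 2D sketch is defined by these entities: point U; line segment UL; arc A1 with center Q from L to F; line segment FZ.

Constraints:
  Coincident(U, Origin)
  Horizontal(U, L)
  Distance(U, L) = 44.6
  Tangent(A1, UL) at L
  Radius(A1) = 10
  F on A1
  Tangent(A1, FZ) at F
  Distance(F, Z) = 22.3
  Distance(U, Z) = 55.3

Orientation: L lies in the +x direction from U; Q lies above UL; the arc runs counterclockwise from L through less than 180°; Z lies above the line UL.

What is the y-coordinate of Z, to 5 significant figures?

34.405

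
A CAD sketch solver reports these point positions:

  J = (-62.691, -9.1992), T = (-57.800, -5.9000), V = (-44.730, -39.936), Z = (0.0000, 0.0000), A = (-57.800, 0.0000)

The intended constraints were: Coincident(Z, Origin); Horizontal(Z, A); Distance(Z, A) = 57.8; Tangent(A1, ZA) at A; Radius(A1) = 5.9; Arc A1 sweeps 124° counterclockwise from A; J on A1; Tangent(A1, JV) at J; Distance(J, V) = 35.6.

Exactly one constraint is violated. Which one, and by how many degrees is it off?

Tangent(A1, JV) at J — off by 3.70°.

Z = (0.00, 0.00) ✓; Z.y = 0.00, A.y = 0.00 ✓; |ZA| = 57.80 ✓; ∠(TA, AZ) = 90.00° ✓; |TA| = 5.900 ✓; bearing(T→J) − bearing(T→A) = 124.0° ✓; |TJ| = 5.900 ✓; ∠(TJ, JV) = 93.70° ✗; |JV| = 35.60 ✓.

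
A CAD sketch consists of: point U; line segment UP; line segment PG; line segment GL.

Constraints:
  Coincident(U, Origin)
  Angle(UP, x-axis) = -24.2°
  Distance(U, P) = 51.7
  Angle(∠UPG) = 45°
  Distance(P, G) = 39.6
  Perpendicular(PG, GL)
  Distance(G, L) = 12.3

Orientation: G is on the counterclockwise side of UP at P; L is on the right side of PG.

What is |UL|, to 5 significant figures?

48.952

U is at the origin; UP runs at -24.2° with length 51.7, so P = 51.7·(cos -24.2°, sin -24.2°) = (47.157, -21.193). ∠UPG = 45.0°, so PG runs at -24.2° + (180° − 45.0°) = 110.80° from the x-axis; with |PG| = 39.6, G = P + 39.6·(cos 110.80°, sin 110.80°) = (33.094, 15.826). PG is perpendicular to GL; with |GL| = 12.3 on the right of PG, L = G + 12.3·(0.93483, 0.35511) = (44.593, 20.194). Then |UL| = |L − U| = 48.952.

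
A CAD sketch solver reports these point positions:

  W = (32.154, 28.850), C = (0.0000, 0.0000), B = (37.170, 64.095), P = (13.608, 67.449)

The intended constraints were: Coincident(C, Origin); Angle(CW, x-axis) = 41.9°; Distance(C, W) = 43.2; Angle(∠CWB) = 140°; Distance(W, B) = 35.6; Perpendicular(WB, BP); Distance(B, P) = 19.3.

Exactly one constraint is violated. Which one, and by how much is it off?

Distance(B, P) = 19.3 — off by 4.50.

C = (0.00, 0.00) ✓; CW at 41.90° ✓; |CW| = 43.20 ✓; ∠CWB = 140.0° ✓; |WB| = 35.60 ✓; ∠(WB, BP) = 90.00° ✓; |BP| = 23.80 ✗.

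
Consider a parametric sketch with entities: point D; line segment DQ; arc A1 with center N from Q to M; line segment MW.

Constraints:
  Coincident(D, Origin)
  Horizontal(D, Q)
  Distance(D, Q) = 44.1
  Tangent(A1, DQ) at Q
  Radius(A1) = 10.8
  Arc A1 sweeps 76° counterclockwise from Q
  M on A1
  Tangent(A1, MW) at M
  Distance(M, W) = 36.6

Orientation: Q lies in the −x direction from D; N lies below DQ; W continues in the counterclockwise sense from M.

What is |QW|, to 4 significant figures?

47.79

D is at the origin; DQ is horizontal with |DQ| = 44.1 and Q on the −x side, so Q = (-44.10, 0.000). The tangent condition forces NQ to be normal to DQ, so N = Q + (0, -10.8) = (-44.10, -10.80). On A1, Q sits at bearing 90° from N; a 76° counterclockwise sweep puts M at bearing 166°, so M = N + 10.8·(cos 166°, sin 166°) = (-54.58, -8.187). The tangent condition forces NM to be normal to MW, so MW runs along (−sin 166°, cos 166°); with |MW| = 36.6, W = (-63.43, -43.70). Then |QW| = |W − Q| = 47.79.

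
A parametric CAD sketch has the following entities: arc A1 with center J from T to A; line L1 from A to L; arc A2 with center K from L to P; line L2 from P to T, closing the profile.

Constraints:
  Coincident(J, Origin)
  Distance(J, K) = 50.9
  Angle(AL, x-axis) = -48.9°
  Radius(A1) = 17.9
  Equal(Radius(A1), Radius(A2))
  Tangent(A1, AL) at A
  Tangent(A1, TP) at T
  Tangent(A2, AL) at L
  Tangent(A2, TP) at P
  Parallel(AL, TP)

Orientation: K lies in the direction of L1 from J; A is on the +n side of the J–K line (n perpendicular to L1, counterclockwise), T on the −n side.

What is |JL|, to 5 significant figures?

53.956

The slot axis is L1's direction at -48.9°, so u = (cos -48.9°, sin -48.9°) = (0.65738, -0.75356) and n = (−sin -48.9°, cos -48.9°) = (0.75356, 0.65738). J is at the origin and K lies 50.9 along u from J, so K = 50.9·u = (33.460, -38.356). Tangency of A1 to both parallel lines with radius 17.9 puts A and T at J ± 17.9·n: A = (13.489, 11.767), T = (-13.489, -11.767). Equal radii place L and P the same way about K: L = K + 17.9·n = (46.949, -26.589), P = K − 17.9·n = (19.972, -50.123). Then |JL| = |L − J| = 53.956.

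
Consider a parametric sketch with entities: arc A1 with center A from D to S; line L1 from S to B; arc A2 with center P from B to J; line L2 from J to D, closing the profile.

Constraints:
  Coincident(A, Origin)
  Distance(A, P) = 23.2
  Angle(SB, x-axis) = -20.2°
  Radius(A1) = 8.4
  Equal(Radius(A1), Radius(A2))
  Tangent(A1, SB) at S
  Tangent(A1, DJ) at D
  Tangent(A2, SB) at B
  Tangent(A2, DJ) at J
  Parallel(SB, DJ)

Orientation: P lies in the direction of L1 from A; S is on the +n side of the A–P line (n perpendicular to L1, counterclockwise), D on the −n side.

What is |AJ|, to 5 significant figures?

24.674

The slot axis is L1's direction at -20.2°, so u = (cos -20.2°, sin -20.2°) = (0.93849, -0.34530) and n = (−sin -20.2°, cos -20.2°) = (0.34530, 0.93849). A is at the origin and P lies 23.2 along u from A, so P = 23.2·u = (21.773, -8.0109). Tangency of A1 to both parallel lines with radius 8.4 puts S and D at A ± 8.4·n: S = (2.9005, 7.8833), D = (-2.9005, -7.8833). Equal radii place B and J the same way about P: B = P + 8.4·n = (24.674, -0.12758), J = P − 8.4·n = (18.873, -15.894). Then |AJ| = |J − A| = 24.674.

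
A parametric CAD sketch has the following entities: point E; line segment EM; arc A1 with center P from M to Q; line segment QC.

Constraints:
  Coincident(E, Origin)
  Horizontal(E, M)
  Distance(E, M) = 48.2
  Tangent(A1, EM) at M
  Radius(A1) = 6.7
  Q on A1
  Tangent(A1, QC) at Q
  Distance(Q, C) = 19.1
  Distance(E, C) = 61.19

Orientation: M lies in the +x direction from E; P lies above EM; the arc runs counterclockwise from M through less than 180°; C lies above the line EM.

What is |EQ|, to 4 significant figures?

55.27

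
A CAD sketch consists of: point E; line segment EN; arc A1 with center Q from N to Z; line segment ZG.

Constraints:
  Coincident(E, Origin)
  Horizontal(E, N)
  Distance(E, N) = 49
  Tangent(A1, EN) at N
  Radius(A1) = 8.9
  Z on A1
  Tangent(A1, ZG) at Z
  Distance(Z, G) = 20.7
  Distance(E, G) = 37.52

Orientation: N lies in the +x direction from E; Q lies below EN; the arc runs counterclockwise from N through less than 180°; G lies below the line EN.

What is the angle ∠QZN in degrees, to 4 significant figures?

60.89°

Checks: |QZ| = 8.900 ✓; ∠(QZ, ZG) = 90.00° ✓; |ZG| = 20.70 ✓; |EG| = 37.52 ✓.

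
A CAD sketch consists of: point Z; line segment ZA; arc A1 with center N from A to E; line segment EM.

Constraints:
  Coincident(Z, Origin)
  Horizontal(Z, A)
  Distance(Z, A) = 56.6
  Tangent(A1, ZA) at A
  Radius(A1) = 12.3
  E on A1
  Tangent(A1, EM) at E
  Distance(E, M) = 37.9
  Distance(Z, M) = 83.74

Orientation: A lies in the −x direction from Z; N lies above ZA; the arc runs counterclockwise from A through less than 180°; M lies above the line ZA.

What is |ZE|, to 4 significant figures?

49.92

Z is at the origin; Z and A share the same y with |ZA| = 56.6 and A on the −x side, so A = (-56.60, 0.000). Tangency of A1 to ZA means the radius NA is perpendicular to ZA, so N = A + (0, 12.3) = (-56.60, 12.30). Since NE ⟂ EM (tangency), |NM| = √(12.3² + 37.9²) = 39.85 regardless of where E sits on A1. So M lies on both circle(Z, 83.74) and circle(N, 39.85); the above-ZA intersection is M = (-66.50, 50.90). E is the foot of the tangent from M: E = (-46.21, 18.88).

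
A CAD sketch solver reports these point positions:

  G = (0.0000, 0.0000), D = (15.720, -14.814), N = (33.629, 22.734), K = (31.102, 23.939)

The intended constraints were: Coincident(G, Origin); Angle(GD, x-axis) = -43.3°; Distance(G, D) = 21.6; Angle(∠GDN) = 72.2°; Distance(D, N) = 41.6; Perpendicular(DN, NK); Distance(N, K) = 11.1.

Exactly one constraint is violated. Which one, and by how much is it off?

Distance(N, K) = 11.1 — off by 8.30.

G = (0.00, 0.00) ✓; GD at -43.30° ✓; |GD| = 21.60 ✓; ∠GDN = 72.20° ✓; |DN| = 41.60 ✓; ∠(DN, NK) = 90.01° ✓; |NK| = 2.800 ✗.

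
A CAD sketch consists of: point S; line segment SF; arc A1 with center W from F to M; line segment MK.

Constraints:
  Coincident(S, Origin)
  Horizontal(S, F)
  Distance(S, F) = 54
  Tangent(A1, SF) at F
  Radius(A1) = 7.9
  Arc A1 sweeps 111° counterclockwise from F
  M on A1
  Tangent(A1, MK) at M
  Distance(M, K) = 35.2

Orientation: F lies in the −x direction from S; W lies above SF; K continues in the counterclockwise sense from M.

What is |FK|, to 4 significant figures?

43.91

S is at the origin; SF is horizontal with |SF| = 54.0 and F on the −x side, so F = (-54.00, 0.000). The tangent condition forces WF to be normal to SF, so W = F + (0, 7.9) = (-54.00, 7.900). On A1, F sits at bearing -90° from W; a 111° counterclockwise sweep puts M at bearing 21°, so M = W + 7.9·(cos 21°, sin 21°) = (-46.62, 10.73). A1 meets MK tangentially, so WM is at right angles to MK, so MK runs along (−sin 21°, cos 21°); with |MK| = 35.2, K = (-59.24, 43.59). Then |FK| = |K − F| = 43.91.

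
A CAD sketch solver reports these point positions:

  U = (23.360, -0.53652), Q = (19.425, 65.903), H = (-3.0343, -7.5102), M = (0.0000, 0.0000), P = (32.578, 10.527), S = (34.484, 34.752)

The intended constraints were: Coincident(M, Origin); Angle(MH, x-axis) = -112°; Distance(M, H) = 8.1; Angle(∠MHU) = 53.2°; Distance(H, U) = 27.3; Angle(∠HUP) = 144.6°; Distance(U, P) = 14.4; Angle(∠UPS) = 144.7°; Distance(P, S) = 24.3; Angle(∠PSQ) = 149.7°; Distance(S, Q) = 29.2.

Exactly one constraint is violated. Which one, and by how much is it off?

Distance(S, Q) = 29.2 — off by 5.40.

M = (0.00, 0.00) ✓; MH at -112.0° ✓; |MH| = 8.100 ✓; ∠MHU = 53.20° ✓; |HU| = 27.30 ✓; ∠HUP = 144.6° ✓; |UP| = 14.40 ✓; ∠UPS = 144.7° ✓; |PS| = 24.30 ✓; ∠PSQ = 149.7° ✓; |SQ| = 34.60 ✗.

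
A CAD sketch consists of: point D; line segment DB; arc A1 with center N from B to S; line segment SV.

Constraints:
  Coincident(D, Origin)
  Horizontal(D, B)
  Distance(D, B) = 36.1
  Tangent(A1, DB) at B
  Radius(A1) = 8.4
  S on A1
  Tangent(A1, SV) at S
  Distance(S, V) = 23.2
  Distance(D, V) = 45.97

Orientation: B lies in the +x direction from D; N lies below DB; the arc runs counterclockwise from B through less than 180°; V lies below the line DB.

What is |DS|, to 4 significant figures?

29.59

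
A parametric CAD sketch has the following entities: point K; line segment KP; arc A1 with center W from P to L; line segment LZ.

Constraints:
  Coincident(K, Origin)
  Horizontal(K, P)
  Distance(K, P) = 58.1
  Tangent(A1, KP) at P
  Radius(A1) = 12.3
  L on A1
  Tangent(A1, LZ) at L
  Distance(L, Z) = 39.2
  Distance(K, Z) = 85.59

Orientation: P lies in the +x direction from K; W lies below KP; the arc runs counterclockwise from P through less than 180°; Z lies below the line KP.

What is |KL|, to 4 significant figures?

51.09

K is at the origin; KP is horizontal with |KP| = 58.1 and P on the +x side, so P = (58.10, 0.000). Since A1 is tangent to KP there, WP ⟂ KP, so W = P + (0, -12.3) = (58.10, -12.30). Since WL ⟂ LZ (tangency), |WZ| = √(12.3² + 39.2²) = 41.08 regardless of where L sits on A1. So Z lies on both circle(K, 85.59) and circle(W, 41.08); the below-KP intersection is Z = (67.81, -52.22). L is the foot of the tangent from Z: L = (47.57, -18.65).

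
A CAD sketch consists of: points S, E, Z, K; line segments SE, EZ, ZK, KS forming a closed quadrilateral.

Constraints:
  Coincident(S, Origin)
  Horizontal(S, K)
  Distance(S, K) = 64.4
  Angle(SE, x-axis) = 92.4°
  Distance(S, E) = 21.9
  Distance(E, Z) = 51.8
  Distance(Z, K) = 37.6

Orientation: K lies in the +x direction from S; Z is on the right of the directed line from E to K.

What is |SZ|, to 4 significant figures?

36.60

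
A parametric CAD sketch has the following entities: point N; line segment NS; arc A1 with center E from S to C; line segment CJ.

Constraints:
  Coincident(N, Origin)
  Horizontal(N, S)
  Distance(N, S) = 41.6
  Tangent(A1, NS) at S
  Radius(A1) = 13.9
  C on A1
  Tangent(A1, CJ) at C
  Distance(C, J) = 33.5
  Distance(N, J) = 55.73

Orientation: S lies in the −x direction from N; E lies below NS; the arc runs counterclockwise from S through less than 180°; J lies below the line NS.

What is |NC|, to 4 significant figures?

56.77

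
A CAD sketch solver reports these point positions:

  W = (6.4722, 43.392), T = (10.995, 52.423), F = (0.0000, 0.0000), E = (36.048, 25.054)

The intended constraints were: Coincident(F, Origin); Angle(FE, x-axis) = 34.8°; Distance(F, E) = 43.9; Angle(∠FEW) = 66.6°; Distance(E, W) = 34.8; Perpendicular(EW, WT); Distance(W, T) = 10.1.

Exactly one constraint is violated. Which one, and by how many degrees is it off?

Perpendicular(EW, WT) — off by 5.20°.

F = (0.00, 0.00) ✓; FE at 34.80° ✓; |FE| = 43.90 ✓; ∠FEW = 66.60° ✓; |EW| = 34.80 ✓; ∠(EW, WT) = 84.80° ✗; |WT| = 10.10 ✓.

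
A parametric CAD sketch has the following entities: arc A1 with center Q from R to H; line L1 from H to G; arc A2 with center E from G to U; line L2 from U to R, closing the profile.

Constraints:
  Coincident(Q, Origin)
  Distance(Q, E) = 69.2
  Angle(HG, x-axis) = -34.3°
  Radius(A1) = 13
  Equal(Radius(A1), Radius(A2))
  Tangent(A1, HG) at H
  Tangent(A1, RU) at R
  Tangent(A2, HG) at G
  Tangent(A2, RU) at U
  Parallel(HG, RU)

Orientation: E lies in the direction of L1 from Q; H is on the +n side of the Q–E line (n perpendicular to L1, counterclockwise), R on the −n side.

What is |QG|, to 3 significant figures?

70.4

Tangency of A1 to both parallel lines with radius 13.0 puts H and R at Q ± 13.0·n: H = (7.33, 10.7), R = (-7.33, -10.7). Equal radii place G and U the same way about E: G = E + 13.0·n = (64.5, -28.3), U = E − 13.0·n = (49.8, -49.7). Then |QG| = |G − Q| = 70.4.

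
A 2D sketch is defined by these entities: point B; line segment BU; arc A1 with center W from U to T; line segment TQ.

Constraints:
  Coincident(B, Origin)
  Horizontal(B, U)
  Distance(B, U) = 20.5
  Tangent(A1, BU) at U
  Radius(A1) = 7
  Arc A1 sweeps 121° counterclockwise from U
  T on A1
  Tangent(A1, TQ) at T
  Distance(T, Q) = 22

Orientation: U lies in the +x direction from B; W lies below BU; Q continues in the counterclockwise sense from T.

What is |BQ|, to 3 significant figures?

39.2

B is at the origin; BU is horizontal with |BU| = 20.5 and U on the +x side, so U = (20.5, 0.00). A1 meets BU tangentially, so WU is at right angles to BU, so W = U + (0, -7) = (20.5, -7.00). On A1, U sits at bearing 90° from W; a 121° counterclockwise sweep puts T at bearing 211°, so T = W + 7.0·(cos 211°, sin 211°) = (14.5, -10.6). A1 meets TQ tangentially, so WT is at right angles to TQ, so TQ runs along (−sin 211°, cos 211°); with |TQ| = 22.0, Q = (25.8, -29.5). Then |BQ| = |Q − B| = 39.2.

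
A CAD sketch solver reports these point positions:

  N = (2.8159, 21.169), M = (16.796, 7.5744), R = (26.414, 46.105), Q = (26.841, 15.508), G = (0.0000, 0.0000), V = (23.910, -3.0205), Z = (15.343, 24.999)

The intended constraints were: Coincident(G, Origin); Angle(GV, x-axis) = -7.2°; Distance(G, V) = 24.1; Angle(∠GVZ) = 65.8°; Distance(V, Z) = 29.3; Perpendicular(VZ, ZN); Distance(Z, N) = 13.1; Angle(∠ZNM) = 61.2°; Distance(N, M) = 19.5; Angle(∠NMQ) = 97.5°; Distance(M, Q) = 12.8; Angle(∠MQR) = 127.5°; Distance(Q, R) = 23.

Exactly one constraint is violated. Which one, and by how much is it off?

Distance(Q, R) = 23 — off by 7.60.

G = (0.00, 0.00) ✓; GV at -7.200° ✓; |GV| = 24.10 ✓; ∠GVZ = 65.80° ✓; |VZ| = 29.30 ✓; ∠(VZ, ZN) = 90.00° ✓; |ZN| = 13.10 ✓; ∠ZNM = 61.20° ✓; |NM| = 19.50 ✓; ∠NMQ = 97.50° ✓; |MQ| = 12.80 ✓; ∠MQR = 127.5° ✓; |QR| = 30.60 ✗.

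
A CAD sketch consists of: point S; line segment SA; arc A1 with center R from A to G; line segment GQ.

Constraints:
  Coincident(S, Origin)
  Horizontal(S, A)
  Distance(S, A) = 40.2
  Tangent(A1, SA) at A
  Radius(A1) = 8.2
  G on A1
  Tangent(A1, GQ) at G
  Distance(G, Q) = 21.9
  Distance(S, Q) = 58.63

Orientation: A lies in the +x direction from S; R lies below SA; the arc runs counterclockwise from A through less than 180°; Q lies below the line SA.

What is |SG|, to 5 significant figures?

37.539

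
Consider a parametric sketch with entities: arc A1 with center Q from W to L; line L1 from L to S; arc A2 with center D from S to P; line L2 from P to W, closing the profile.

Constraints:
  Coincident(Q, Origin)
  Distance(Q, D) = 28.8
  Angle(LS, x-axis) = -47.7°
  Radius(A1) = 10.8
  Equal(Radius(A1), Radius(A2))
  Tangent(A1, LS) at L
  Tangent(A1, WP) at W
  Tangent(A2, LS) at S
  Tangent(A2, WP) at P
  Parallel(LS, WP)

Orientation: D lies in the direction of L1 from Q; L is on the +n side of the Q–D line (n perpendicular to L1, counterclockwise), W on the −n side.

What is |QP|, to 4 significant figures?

30.76

The slot axis is L1's direction at -47.7°, so u = (cos -47.7°, sin -47.7°) = (0.6730, -0.7396) and n = (−sin -47.7°, cos -47.7°) = (0.7396, 0.6730). Q is at the origin and D lies 28.8 along u from Q, so D = 28.8·u = (19.38, -21.30). Tangency of A1 to both parallel lines with radius 10.8 puts L and W at Q ± 10.8·n: L = (7.988, 7.269), W = (-7.988, -7.269). Equal radii place S and P the same way about D: S = D + 10.8·n = (27.37, -14.03), P = D − 10.8·n = (11.39, -28.57). Then |QP| = |P − Q| = 30.76.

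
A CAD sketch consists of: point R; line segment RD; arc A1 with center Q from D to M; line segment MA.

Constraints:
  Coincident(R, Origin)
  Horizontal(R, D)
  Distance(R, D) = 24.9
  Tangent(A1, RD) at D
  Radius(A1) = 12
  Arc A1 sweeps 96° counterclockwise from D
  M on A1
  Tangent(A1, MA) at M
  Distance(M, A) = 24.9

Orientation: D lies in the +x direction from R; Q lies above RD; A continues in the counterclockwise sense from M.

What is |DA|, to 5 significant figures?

39.146

R is at the origin; RD is horizontal with |RD| = 24.9 and D on the +x side, so D = (24.900, 0.0000). Tangency of A1 to RD means the radius QD is perpendicular to RD, so Q = D + (0, 12) = (24.900, 12.000). On A1, D sits at bearing -90° from Q; a 96° counterclockwise sweep puts M at bearing 6°, so M = Q + 12.0·(cos 6°, sin 6°) = (36.834, 13.254). A1 meets MA tangentially, so QM is at right angles to MA, so MA runs along (−sin 6°, cos 6°); with |MA| = 24.9, A = (34.232, 38.018). Then |DA| = |A − D| = 39.146.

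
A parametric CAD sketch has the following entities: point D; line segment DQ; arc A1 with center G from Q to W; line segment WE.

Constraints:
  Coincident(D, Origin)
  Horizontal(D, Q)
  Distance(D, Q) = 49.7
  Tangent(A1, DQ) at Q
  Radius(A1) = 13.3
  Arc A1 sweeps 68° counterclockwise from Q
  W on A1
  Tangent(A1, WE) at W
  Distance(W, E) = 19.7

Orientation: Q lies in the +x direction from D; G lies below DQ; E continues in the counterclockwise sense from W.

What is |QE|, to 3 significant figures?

33.1

D is at the origin; D and Q share the same y with |DQ| = 49.7 and Q on the +x side, so Q = (49.7, 0.00). A1 meets DQ tangentially, so GQ is at right angles to DQ, so G = Q + (0, -13.3) = (49.7, -13.3). On A1, Q sits at bearing 90° from G; a 68° counterclockwise sweep puts W at bearing 158°, so W = G + 13.3·(cos 158°, sin 158°) = (37.4, -8.32). Since A1 is tangent to WE there, GW ⟂ WE, so WE runs along (−sin 158°, cos 158°); with |WE| = 19.7, E = (30.0, -26.6). Then |QE| = |E − Q| = 33.1.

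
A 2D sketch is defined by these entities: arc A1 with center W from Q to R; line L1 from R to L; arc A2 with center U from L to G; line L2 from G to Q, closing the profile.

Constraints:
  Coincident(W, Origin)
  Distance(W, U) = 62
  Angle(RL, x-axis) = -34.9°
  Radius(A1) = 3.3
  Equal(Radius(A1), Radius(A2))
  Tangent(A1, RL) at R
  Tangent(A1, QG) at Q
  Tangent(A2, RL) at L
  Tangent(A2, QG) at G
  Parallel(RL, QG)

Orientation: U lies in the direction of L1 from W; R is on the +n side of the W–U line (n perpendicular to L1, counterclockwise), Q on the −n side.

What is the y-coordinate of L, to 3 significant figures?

-32.8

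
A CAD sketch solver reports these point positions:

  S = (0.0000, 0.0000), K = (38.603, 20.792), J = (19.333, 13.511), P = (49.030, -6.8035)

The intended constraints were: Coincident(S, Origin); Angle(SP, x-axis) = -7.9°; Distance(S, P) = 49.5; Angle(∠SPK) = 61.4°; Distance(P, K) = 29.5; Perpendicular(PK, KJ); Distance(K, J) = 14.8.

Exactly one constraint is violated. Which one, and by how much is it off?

Distance(K, J) = 14.8 — off by 5.80.

S = (0.00, 0.00) ✓; SP at -7.900° ✓; |SP| = 49.50 ✓; ∠SPK = 61.40° ✓; |PK| = 29.50 ✓; ∠(PK, KJ) = 90.00° ✓; |KJ| = 20.60 ✗.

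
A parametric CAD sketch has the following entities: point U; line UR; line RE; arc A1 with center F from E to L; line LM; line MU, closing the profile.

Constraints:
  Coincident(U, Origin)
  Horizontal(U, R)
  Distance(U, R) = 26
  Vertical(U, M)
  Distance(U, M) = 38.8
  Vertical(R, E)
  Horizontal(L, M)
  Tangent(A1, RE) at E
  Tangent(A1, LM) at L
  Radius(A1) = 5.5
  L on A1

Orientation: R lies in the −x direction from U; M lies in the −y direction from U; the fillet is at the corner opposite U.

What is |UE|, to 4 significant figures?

42.25

U is at the origin; U and R share the same y with |UR| = 26.0 and R on the −x side, so R = (-26.00, 0.000). U and M share the same x with |UM| = 38.8 and M on the −y side, so M = (0.000, -38.80). The virtual corner opposite U is at (-26.00, -38.80). The tangent condition forces FE to be normal to RE and tangency of A1 to LM means the radius FL is perpendicular to LM, with radius 5.5, so the center F sits 5.5 in from both sides at F = (-20.50, -33.30). That places the tangent points at E = (-26.00, -33.30) on RE and L = (-20.50, -38.80) on LM. Then |UE| = |E − U| = 42.25.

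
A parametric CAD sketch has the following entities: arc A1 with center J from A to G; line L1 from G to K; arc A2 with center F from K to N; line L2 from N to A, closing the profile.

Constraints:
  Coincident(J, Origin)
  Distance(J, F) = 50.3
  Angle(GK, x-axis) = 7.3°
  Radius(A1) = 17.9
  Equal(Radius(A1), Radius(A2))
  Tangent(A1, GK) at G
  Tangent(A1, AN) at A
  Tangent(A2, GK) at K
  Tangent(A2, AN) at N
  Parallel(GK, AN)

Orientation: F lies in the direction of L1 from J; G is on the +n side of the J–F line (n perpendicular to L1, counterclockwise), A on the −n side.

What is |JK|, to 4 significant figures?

53.39

The slot axis is L1's direction at 7.3°, so u = (cos 7.3°, sin 7.3°) = (0.9919, 0.1271) and n = (−sin 7.3°, cos 7.3°) = (-0.1271, 0.9919). J is at the origin and F lies 50.3 along u from J, so F = 50.3·u = (49.89, 6.391). Tangency of A1 to both parallel lines with radius 17.9 puts G and A at J ± 17.9·n: G = (-2.274, 17.75), A = (2.274, -17.75). Equal radii place K and N the same way about F: K = F + 17.9·n = (47.62, 24.15), N = F − 17.9·n = (52.17, -11.36). Then |JK| = |K − J| = 53.39.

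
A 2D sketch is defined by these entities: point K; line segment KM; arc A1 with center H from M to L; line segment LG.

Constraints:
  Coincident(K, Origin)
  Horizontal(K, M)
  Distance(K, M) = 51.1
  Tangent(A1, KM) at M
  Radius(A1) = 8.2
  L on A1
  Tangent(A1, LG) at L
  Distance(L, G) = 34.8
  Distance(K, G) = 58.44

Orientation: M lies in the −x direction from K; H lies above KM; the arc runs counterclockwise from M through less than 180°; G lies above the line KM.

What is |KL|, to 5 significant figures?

43.589

Checks: |HL| = 8.200 ✓; ∠(HL, LG) = 90.00° ✓; |LG| = 34.80 ✓; |KG| = 58.44 ✓.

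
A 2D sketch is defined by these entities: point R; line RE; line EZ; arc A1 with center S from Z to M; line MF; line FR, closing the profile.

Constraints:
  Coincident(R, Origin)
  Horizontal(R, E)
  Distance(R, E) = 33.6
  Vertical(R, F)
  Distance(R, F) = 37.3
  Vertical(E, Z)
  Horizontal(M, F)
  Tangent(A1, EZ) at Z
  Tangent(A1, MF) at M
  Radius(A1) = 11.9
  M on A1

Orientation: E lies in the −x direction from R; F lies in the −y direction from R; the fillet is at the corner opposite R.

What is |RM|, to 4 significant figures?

43.15

R is at the origin; R and E share the same y with |RE| = 33.6 and E on the −x side, so E = (-33.60, 0.000). R and F share the same x with |RF| = 37.3 and F on the −y side, so F = (0.000, -37.30). The virtual corner opposite R is at (-33.60, -37.30). The tangent condition forces SZ to be normal to EZ and A1 meets MF tangentially, so SM is at right angles to MF, with radius 11.9, so the center S sits 11.9 in from both sides at S = (-21.70, -25.40). That places the tangent points at Z = (-33.60, -25.40) on EZ and M = (-21.70, -37.30) on MF. Then |RM| = |M − R| = 43.15.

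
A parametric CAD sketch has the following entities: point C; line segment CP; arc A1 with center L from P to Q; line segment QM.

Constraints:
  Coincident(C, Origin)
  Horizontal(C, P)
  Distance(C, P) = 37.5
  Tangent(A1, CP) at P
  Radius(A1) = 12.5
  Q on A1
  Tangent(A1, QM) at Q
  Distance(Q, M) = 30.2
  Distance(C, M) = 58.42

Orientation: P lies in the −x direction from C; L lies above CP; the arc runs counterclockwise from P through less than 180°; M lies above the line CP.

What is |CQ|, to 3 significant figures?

31.0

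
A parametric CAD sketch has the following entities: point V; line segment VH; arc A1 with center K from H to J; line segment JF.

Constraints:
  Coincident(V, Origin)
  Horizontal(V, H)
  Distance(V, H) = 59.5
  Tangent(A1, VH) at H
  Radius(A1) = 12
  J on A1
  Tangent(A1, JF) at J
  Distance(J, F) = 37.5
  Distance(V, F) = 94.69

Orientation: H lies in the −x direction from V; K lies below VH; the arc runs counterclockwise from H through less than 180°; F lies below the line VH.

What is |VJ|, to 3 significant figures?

71.0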